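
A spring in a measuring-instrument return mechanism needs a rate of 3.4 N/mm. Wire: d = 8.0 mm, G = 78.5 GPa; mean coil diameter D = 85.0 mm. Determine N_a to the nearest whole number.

19

N_a = Gd⁴/(8D³k) = (78.5×10³ × 8.0⁴)/(8 × 85.0³ × 3.4)
    = 3.21536e+08 / 1.67042e+07 = 19.25 → 19 coils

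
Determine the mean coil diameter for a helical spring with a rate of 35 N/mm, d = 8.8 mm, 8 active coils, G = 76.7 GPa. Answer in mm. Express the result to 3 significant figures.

D = (Gd⁴/(8N_a·k))^(1/3) = (76.7×10³·8.8⁴/(8·8·35))^(1/3)
  = (205342)^(1/3) = 58.9965 mm

59.0 mm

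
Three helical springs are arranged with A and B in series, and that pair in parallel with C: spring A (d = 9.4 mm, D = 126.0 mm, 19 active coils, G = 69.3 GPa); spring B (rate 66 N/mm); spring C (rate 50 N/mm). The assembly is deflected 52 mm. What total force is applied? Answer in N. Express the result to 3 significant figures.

2690 N

k_A = Gd⁴/(8D³N_a) = (69.3×10³)(9.4⁴)/(8·126.0³·19) = 1.7795 N/mm
Springs A,B series: k_AB = 1/(1/1.7795+1/66) = 1.7327 N/mm; parallel with C: k_eq = 1.7327+50 = 51.733 N/mm
F = k_eq·δ = 51.733·52 = 2690.1 N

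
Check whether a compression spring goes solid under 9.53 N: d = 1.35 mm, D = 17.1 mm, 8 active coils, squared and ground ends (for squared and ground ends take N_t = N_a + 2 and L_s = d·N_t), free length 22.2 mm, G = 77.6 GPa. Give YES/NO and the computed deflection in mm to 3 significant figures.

k = Gd⁴/(8D³N_a) = (77.6×10³)(1.35⁴)/(8·17.1³·8) = 0.80543 N/mm
N_t = 10; L_s = 1.35·10 = 13.5 mm; δ_solid = L₀ − L_s = 22.2 − 13.5 = 8.7 mm
δ = F/k = 9.53/0.80543 = 11.832 mm
δ ≥ δ_solid → spring goes solid

YES, δ = 11.8 mm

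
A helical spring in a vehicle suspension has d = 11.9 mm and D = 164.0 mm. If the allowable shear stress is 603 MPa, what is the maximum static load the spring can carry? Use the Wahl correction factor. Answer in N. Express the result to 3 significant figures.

2210 N

C = D/d = 164.0/11.9 = 13.7815
K_W = (4C−1)/(4C−4) + 0.615/C = 54.126/51.126 + 0.0446 = 1.1033
τ_max = K·8FD/(πd³) → F_max = τ_allow·πd³/(8DK)
F_max = 603·π·11.9³/(8·164.0·1.1033) = 3.1923e+06/1447.5 = 2205.4 N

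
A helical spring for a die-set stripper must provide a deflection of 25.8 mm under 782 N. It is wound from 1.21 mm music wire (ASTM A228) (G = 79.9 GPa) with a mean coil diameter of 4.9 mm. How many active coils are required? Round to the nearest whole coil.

Required rate k = F/δ = 782/25.8 = 30.31 N/mm
N_a = Gd⁴/(8D³k) = (79.9×10³ × 1.21⁴)/(8 × 4.9³ × 30.31)
    = 171273 / 28527.6 = 6.004 → 6 coils

6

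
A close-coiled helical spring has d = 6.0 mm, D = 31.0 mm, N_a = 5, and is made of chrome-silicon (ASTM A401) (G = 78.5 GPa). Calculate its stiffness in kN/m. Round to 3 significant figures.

85.4 kN/m

k = Gd⁴/(8D³N_a) = (78.5×10³ × 6.0⁴) / (8 × 31.0³ × 5)
  = 1.01736e+08 / 1.19164e+06 = 85.375 N/mm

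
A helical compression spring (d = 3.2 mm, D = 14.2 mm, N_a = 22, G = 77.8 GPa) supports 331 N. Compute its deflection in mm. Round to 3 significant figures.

k = Gd⁴/(8D³N_a) = (77.8×10³)(3.2⁴)/(8·14.2³·22) = 16.188 N/mm
δ = F/k = 331 / 16.188 = 20.447 mm

20.4 mm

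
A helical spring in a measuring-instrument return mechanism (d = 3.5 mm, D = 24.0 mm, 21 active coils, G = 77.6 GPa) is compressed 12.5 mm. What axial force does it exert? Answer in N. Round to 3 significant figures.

62.7 N

k = Gd⁴/(8D³N_a) = (77.6×10³)(3.5⁴)/(8·24.0³·21) = 5.0141 N/mm
F = k·δ = 5.0141 × 12.5 = 62.676 N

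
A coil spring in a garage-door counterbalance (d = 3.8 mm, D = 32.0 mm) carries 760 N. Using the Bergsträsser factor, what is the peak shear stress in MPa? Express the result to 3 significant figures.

1310 MPa

Spring index C = D/d = 32.0/3.8 = 8.4211
K_B = (4C+2)/(4C−3) = 35.684/30.684 = 1.1630
τ₀ = 8FD/(πd³) = 8·760·32.0/(π·3.8³) = 194560/172.39 = 1128.6 MPa
τ_max = K·τ₀ = 1.1630 × 1128.6 = 1312.5 MPa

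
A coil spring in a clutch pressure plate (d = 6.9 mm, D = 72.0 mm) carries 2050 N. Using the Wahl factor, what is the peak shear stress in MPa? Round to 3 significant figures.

1300 MPa

Spring index C = D/d = 72.0/6.9 = 10.4348
K_W = (4C−1)/(4C−4) + 0.615/C = 40.739/37.739 + 0.0589 = 1.1384
τ₀ = 8FD/(πd³) = 8·2050·72.0/(π·6.9³) = 1.1808e+06/1032 = 1144.1 MPa
τ_max = K·τ₀ = 1.1384 × 1144.1 = 1302.5 MPa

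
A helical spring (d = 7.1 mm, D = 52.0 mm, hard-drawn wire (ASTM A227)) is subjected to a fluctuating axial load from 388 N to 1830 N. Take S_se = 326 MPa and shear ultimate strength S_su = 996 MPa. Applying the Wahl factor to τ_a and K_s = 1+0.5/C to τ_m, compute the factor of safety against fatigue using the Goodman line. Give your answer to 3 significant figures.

C = D/d = 52.0/7.1 = 7.3239; K_W = (4C−1)/(4C−4)+0.615/C = 1.2026; K_s = 1+0.5/C = 1.0683
F_a = (F_max−F_min)/2 = 721 N; F_m = (F_max+F_min)/2 = 1109 N
τ_a = K_W·8F_aD/(πd³) = 1.2026 × 266.75 = 320.78 MPa
τ_m = K_s·8F_mD/(πd³) = 1.0683 × 410.3 = 438.31 MPa
Goodman: 1/n_f = τ_a/S_se + τ_m/S_su = 320.78/326 + 438.31/996 = 0.98400 + 0.44007 = 1.4241
n_f = 1/1.4241 = 0.7022

0.702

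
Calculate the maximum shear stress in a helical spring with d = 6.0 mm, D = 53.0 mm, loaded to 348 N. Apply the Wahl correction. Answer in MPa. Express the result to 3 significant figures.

Spring index C = D/d = 53.0/6.0 = 8.8333
K_W = (4C−1)/(4C−4) + 0.615/C = 34.333/31.333 + 0.0696 = 1.1654
τ₀ = 8FD/(πd³) = 8·348·53.0/(π·6.0³) = 147552/678.58 = 217.44 MPa
τ_max = K·τ₀ = 1.1654 × 217.44 = 253.4 MPa

253 MPa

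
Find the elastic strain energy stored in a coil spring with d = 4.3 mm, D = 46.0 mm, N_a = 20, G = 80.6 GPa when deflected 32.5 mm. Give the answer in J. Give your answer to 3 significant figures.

k = Gd⁴/(8D³N_a) = (80.6×10³)(4.3⁴)/(8·46.0³·20) = 1.7694 N/mm
U = ½kδ² = 0.5 × 1.7694 × 32.5² = 934.44 N·mm = 0.93444 J

0.934 J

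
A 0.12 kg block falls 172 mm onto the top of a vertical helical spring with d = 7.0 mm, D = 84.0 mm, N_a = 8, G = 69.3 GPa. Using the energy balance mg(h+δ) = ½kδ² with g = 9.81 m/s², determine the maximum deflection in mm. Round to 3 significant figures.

k = Gd⁴/(8D³N_a) = (69.3×10³)(7.0⁴)/(8·84.0³·8) = 4.3864 N/mm
W = mg = 0.12 × 9.81 = 1.1772 N
½kδ² − Wδ − Wh = 0 → δ = (W + √(W² + 2kWh))/k
δ = (1.1772 + √(1.3858 + 1776.3))/4.3864 = (1.1772 + 42.163)/4.3864 = 9.8805 mm

9.88 mm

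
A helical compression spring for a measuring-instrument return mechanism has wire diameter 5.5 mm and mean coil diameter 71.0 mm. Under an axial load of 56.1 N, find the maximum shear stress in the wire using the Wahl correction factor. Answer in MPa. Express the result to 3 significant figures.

67.7 MPa

Spring index C = D/d = 71.0/5.5 = 12.9091
K_W = (4C−1)/(4C−4) + 0.615/C = 50.636/47.636 + 0.0476 = 1.1106
τ₀ = 8FD/(πd³) = 8·56.1·71.0/(π·5.5³) = 31864.8/522.68 = 60.964 MPa
τ_max = K·τ₀ = 1.1106 × 60.964 = 67.708 MPa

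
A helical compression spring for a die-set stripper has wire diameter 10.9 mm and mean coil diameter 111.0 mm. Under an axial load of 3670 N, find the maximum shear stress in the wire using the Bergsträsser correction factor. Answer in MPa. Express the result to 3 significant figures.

907 MPa

Spring index C = D/d = 111.0/10.9 = 10.1835
K_B = (4C+2)/(4C−3) = 42.734/37.734 = 1.1325
τ₀ = 8FD/(πd³) = 8·3670·111.0/(π·10.9³) = 3.25896e+06/4068.5 = 801.03 MPa
τ_max = K·τ₀ = 1.1325 × 801.03 = 907.17 MPa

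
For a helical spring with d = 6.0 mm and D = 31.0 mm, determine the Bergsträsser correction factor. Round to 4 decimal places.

1.2830

C = D/d = 31.0/6.0 = 5.1667
K_B = (4C+2)/(4C−3) = 22.667/17.667 = 1.2830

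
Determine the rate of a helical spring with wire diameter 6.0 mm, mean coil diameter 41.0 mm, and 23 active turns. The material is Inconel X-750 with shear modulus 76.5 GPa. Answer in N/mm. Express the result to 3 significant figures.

k = Gd⁴/(8D³N_a) = (76.5×10³ × 6.0⁴) / (8 × 41.0³ × 23)
  = 9.9144e+07 / 1.26815e+07 = 7.818 N/mm

7.82 N/mm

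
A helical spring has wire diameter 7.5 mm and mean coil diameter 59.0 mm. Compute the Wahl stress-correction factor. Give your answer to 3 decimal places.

1.187

C = D/d = 59.0/7.5 = 7.8667
K_W = (4C−1)/(4C−4) + 0.615/C = 30.467/27.467 + 0.0782 = 1.1874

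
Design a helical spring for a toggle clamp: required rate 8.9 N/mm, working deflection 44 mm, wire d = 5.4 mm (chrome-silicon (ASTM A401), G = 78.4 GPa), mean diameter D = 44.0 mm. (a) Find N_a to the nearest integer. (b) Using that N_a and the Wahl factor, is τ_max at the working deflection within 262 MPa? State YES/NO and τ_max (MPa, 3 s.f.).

N_a = Gd⁴/(8D³k) = (78.4×10³)(5.4⁴)/(8·44.0³·8.9) = 10.99 → N_a = 11
Actual rate k = Gd⁴/(8D³·11) = 8.893 N/mm
Working load F = kδ = 8.893·44 = 391.29 N
C = 44.0/5.4 = 8.1481; K_W = (4C−1)/(4C−4)+0.615/C = 1.1804
τ_max = K_W·8FD/(πd³) = 1.1804·278.43 = 328.66 MPa
τ_max > 262 MPa → exceeds allowable

(a) 11 coils; (b) NO, τ_max = 329 MPa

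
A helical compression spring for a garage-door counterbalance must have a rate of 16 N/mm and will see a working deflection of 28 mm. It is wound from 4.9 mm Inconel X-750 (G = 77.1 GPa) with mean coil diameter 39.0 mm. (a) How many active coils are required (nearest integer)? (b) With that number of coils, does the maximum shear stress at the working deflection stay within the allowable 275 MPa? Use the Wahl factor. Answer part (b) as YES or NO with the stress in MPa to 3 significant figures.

N_a = Gd⁴/(8D³k) = (77.1×10³)(4.9⁴)/(8·39.0³·16) = 5.854 → N_a = 6
Actual rate k = Gd⁴/(8D³·6) = 15.61 N/mm
Working load F = kδ = 15.61·28 = 437.08 N
C = 39.0/4.9 = 7.9592; K_W = (4C−1)/(4C−4)+0.615/C = 1.1850
τ_max = K_W·8FD/(πd³) = 1.1850·368.96 = 437.23 MPa
τ_max > 275 MPa → exceeds allowable

(a) 6 coils; (b) NO, τ_max = 437 MPa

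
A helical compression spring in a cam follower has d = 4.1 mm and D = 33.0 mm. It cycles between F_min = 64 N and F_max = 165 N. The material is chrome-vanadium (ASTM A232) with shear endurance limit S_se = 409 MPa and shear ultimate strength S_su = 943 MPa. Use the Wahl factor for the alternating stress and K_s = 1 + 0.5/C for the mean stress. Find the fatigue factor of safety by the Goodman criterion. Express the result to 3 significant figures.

2.98

C = D/d = 33.0/4.1 = 8.0488; K_W = (4C−1)/(4C−4)+0.615/C = 1.1828; K_s = 1+0.5/C = 1.0621
F_a = (F_max−F_min)/2 = 50.5 N; F_m = (F_max+F_min)/2 = 114.5 N
τ_a = K_W·8F_aD/(πd³) = 1.1828 × 61.574 = 72.83 MPa
τ_m = K_s·8F_mD/(πd³) = 1.0621 × 139.61 = 148.28 MPa
Goodman: 1/n_f = τ_a/S_se + τ_m/S_su = 72.83/409 + 148.28/943 = 0.17807 + 0.15724 = 0.33531
n_f = 1/0.33531 = 2.982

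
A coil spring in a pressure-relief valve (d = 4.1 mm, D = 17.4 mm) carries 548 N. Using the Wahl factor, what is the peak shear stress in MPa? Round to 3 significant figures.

Spring index C = D/d = 17.4/4.1 = 4.2439
K_W = (4C−1)/(4C−4) + 0.615/C = 15.976/12.976 + 0.1449 = 1.3761
τ₀ = 8FD/(πd³) = 8·548·17.4/(π·4.1³) = 76281.6/216.52 = 352.3 MPa
τ_max = K·τ₀ = 1.3761 × 352.3 = 484.81 MPa

485 MPa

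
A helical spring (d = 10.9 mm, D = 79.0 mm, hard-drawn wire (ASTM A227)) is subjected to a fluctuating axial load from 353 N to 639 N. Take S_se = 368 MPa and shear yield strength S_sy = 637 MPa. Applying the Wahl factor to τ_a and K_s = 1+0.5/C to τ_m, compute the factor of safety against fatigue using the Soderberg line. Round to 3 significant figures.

C = D/d = 79.0/10.9 = 7.2477; K_W = (4C−1)/(4C−4)+0.615/C = 1.2049; K_s = 1+0.5/C = 1.0690
F_a = (F_max−F_min)/2 = 143 N; F_m = (F_max+F_min)/2 = 496 N
τ_a = K_W·8F_aD/(πd³) = 1.2049 × 22.214 = 26.765 MPa
τ_m = K_s·8F_mD/(πd³) = 1.0690 × 77.049 = 82.365 MPa
Soderberg: 1/n_f = τ_a/S_se + τ_m/S_sy = 26.765/368 + 82.365/637 = 0.07273 + 0.12930 = 0.20203
n_f = 1/0.20203 = 4.95

4.95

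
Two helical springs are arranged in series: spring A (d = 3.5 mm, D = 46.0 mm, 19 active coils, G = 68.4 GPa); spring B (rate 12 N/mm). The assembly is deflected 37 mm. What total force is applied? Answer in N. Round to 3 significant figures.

k_A = Gd⁴/(8D³N_a) = (68.4×10³)(3.5⁴)/(8·46.0³·19) = 0.69376 N/mm
Series: 1/k_eq = 1/0.69376 + 1/12 = 1.5247; k_eq = 0.65585 N/mm
F = k_eq·δ = 0.65585·37 = 24.266 N

24.3 N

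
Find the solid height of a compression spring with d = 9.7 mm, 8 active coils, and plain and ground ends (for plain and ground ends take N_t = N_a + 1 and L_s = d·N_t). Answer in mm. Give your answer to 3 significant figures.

plain and ground ends: N_t = N_a + 1 = 8 + 1 = 9
L_s = d·N_t = 9.7 × 9 = 87.3 mm

87.3 mm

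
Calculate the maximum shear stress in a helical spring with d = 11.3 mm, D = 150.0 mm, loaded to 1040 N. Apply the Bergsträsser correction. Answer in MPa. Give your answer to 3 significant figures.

Spring index C = D/d = 150.0/11.3 = 13.2743
K_B = (4C+2)/(4C−3) = 55.097/50.097 = 1.0998
τ₀ = 8FD/(πd³) = 8·1040·150.0/(π·11.3³) = 1.248e+06/4533 = 275.31 MPa
τ_max = K·τ₀ = 1.0998 × 275.31 = 302.79 MPa

303 MPa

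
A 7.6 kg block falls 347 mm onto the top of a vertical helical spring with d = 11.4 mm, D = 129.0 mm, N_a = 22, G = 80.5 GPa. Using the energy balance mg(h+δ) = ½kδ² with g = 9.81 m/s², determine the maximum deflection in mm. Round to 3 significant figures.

k = Gd⁴/(8D³N_a) = (80.5×10³)(11.4⁴)/(8·129.0³·22) = 3.5986 N/mm
W = mg = 7.6 × 9.81 = 74.556 N
½kδ² − Wδ − Wh = 0 → δ = (W + √(W² + 2kWh))/k
δ = (74.556 + √(5558.6 + 186198))/3.5986 = (74.556 + 437.9)/3.5986 = 142.4 mm

142 mm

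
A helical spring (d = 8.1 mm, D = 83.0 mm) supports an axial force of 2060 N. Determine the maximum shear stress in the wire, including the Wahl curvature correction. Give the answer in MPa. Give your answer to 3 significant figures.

Spring index C = D/d = 83.0/8.1 = 10.2469
K_W = (4C−1)/(4C−4) + 0.615/C = 39.988/36.988 + 0.0600 = 1.1411
τ₀ = 8FD/(πd³) = 8·2060·83.0/(π·8.1³) = 1.36784e+06/1669.6 = 819.28 MPa
τ_max = K·τ₀ = 1.1411 × 819.28 = 934.9 MPa

935 MPa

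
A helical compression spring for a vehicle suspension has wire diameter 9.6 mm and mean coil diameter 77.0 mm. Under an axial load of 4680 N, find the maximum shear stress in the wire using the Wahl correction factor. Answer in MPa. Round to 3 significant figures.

1230 MPa

Spring index C = D/d = 77.0/9.6 = 8.0208
K_W = (4C−1)/(4C−4) + 0.615/C = 31.083/28.083 + 0.0767 = 1.1835
τ₀ = 8FD/(πd³) = 8·4680·77.0/(π·9.6³) = 2.88288e+06/2779.5 = 1037.2 MPa
τ_max = K·τ₀ = 1.1835 × 1037.2 = 1227.5 MPa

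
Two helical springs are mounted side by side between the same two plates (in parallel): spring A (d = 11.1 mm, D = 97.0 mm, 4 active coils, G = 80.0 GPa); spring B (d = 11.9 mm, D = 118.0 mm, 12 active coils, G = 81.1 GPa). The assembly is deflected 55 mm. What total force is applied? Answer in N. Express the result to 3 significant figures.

k_A = Gd⁴/(8D³N_a) = (80.0×10³)(11.1⁴)/(8·97.0³·4) = 41.583 N/mm
k_B = Gd⁴/(8D³N_a) = (81.1×10³)(11.9⁴)/(8·118.0³·12) = 10.311 N/mm
Parallel: k_eq = 41.583 + 10.311 = 51.894 N/mm
F = k_eq·δ = 51.894·55 = 2854.2 N

2850 N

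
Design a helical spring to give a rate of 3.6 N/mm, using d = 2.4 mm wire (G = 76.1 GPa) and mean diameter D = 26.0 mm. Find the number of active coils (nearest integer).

N_a = Gd⁴/(8D³k) = (76.1×10³ × 2.4⁴)/(8 × 26.0³ × 3.6)
    = 2.52482e+06 / 506189 = 4.988 → 5 coils

5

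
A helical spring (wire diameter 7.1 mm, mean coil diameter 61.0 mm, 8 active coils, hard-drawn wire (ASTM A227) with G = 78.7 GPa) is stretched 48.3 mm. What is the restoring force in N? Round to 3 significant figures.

665 N

k = Gd⁴/(8D³N_a) = (78.7×10³)(7.1⁴)/(8·61.0³·8) = 13.767 N/mm
F = k·δ = 13.767 × 48.3 = 664.95 N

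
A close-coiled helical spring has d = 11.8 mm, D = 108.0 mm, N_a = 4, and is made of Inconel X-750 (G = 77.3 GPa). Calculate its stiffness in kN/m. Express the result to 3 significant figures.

k = Gd⁴/(8D³N_a) = (77.3×10³ × 11.8⁴) / (8 × 108.0³ × 4)
  = 1.49868e+09 / 4.03108e+07 = 37.178 N/mm

37.2 kN/m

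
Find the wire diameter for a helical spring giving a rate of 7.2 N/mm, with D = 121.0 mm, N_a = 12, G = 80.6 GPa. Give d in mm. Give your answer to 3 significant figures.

d = (8D³N_a·k / G)^(1/4) = (8·121.0³·12·7.2 / (80.6×10³))^0.25
  = (15192)^0.25 = 11.1021 mm

11.1 mm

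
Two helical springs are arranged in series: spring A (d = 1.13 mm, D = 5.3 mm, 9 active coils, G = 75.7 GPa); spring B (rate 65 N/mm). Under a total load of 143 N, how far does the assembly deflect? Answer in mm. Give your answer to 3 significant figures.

k_A = Gd⁴/(8D³N_a) = (75.7×10³)(1.13⁴)/(8·5.3³·9) = 11.515 N/mm
Series: 1/k_eq = 1/11.515 + 1/65 = 0.10223; k_eq = 9.7818 N/mm
δ = F/k_eq = 143/9.7818 = 14.619 mm

14.6 mm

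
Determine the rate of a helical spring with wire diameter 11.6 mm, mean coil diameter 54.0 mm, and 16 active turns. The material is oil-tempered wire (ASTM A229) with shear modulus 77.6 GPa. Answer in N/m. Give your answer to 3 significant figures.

k = Gd⁴/(8D³N_a) = (77.6×10³ × 11.6⁴) / (8 × 54.0³ × 16)
  = 1.40506e+09 / 2.01554e+07 = 69.711 N/mm = 69711 N/m

69700 N/m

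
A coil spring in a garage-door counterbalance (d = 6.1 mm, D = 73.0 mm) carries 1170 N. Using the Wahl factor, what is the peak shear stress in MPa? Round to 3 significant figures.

1070 MPa

Spring index C = D/d = 73.0/6.1 = 11.9672
K_W = (4C−1)/(4C−4) + 0.615/C = 46.869/43.869 + 0.0514 = 1.1198
τ₀ = 8FD/(πd³) = 8·1170·73.0/(π·6.1³) = 683280/713.08 = 958.21 MPa
τ_max = K·τ₀ = 1.1198 × 958.21 = 1073 MPa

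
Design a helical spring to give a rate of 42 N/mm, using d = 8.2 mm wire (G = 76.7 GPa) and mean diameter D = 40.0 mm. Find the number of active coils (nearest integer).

16

N_a = Gd⁴/(8D³k) = (76.7×10³ × 8.2⁴)/(8 × 40.0³ × 42)
    = 3.46777e+08 / 2.1504e+07 = 16.13 → 16 coils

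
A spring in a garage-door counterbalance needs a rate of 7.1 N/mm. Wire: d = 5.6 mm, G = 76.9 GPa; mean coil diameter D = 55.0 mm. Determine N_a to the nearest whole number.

N_a = Gd⁴/(8D³k) = (76.9×10³ × 5.6⁴)/(8 × 55.0³ × 7.1)
    = 7.56273e+07 / 9.4501e+06 = 8.003 → 8 coils

8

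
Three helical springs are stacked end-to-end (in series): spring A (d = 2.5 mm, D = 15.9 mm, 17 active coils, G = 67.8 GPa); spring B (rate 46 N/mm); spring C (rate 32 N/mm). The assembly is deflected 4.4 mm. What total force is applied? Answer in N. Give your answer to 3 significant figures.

k_A = Gd⁴/(8D³N_a) = (67.8×10³)(2.5⁴)/(8·15.9³·17) = 4.8446 N/mm
Series: 1/k_eq = 1/4.8446 + 1/46 + 1/32 = 0.2594; k_eq = 3.855 N/mm
F = k_eq·δ = 3.855·4.4 = 16.962 N

17.0 N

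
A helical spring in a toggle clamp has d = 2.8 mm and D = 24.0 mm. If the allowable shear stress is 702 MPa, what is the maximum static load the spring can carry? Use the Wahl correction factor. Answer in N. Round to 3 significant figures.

215 N

C = D/d = 24.0/2.8 = 8.5714
K_W = (4C−1)/(4C−4) + 0.615/C = 33.286/30.286 + 0.0717 = 1.1708
τ_max = K·8FD/(πd³) → F_max = τ_allow·πd³/(8DK)
F_max = 702·π·2.8³/(8·24.0·1.1708) = 48413/224.79 = 215.36 N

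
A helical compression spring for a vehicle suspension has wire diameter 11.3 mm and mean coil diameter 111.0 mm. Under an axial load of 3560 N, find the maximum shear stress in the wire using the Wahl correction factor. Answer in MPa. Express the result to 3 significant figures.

800 MPa

Spring index C = D/d = 111.0/11.3 = 9.8230
K_W = (4C−1)/(4C−4) + 0.615/C = 38.292/35.292 + 0.0626 = 1.1476
τ₀ = 8FD/(πd³) = 8·3560·111.0/(π·11.3³) = 3.16128e+06/4533 = 697.39 MPa
τ_max = K·τ₀ = 1.1476 × 697.39 = 800.34 MPa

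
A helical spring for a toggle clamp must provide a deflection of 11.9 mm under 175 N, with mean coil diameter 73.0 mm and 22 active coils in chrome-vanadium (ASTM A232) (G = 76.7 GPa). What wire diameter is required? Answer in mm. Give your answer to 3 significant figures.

Required rate k = F/δ = 175/11.9 = 14.706 N/mm
d = (8D³N_a·k / G)^(1/4) = (8·73.0³·22·14.706 / (76.7×10³))^0.25
  = (13127)^0.25 = 10.7040 mm

10.7 mm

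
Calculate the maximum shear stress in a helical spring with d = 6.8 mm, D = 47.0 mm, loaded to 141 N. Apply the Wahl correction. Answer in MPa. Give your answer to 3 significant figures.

65.3 MPa

Spring index C = D/d = 47.0/6.8 = 6.9118
K_W = (4C−1)/(4C−4) + 0.615/C = 26.647/23.647 + 0.0890 = 1.2158
τ₀ = 8FD/(πd³) = 8·141·47.0/(π·6.8³) = 53016/987.82 = 53.67 MPa
τ_max = K·τ₀ = 1.2158 × 53.67 = 65.254 MPa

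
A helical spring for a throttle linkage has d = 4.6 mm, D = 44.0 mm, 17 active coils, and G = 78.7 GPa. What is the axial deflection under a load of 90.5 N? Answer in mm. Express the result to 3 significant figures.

k = Gd⁴/(8D³N_a) = (78.7×10³)(4.6⁴)/(8·44.0³·17) = 3.0416 N/mm
δ = F/k = 90.5 / 3.0416 = 29.754 mm

29.8 mm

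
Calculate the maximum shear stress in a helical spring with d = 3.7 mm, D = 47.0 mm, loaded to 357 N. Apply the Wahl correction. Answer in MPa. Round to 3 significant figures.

938 MPa

Spring index C = D/d = 47.0/3.7 = 12.7027
K_W = (4C−1)/(4C−4) + 0.615/C = 49.811/46.811 + 0.0484 = 1.1125
τ₀ = 8FD/(πd³) = 8·357·47.0/(π·3.7³) = 134232/159.13 = 843.53 MPa
τ_max = K·τ₀ = 1.1125 × 843.53 = 938.43 MPa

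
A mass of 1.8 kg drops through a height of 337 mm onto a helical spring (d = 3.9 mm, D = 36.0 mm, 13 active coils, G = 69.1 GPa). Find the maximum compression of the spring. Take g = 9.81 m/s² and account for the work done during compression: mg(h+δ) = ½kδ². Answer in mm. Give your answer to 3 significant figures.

k = Gd⁴/(8D³N_a) = (69.1×10³)(3.9⁴)/(8·36.0³·13) = 3.2945 N/mm
W = mg = 1.8 × 9.81 = 17.658 N
½kδ² − Wδ − Wh = 0 → δ = (W + √(W² + 2kWh))/k
δ = (17.658 + √(311.8 + 39210))/3.2945 = (17.658 + 198.8)/3.2945 = 65.702 mm

65.7 mm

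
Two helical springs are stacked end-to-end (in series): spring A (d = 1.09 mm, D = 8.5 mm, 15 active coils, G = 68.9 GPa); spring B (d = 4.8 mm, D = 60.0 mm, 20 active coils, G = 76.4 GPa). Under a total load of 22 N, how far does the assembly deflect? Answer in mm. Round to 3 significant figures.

k_A = Gd⁴/(8D³N_a) = (68.9×10³)(1.09⁴)/(8·8.5³·15) = 1.3197 N/mm
k_B = Gd⁴/(8D³N_a) = (76.4×10³)(4.8⁴)/(8·60.0³·20) = 1.1735 N/mm
Series: 1/k_eq = 1/1.3197 + 1/1.1735 = 1.6099; k_eq = 0.62117 N/mm
δ = F/k_eq = 22/0.62117 = 35.417 mm

35.4 mm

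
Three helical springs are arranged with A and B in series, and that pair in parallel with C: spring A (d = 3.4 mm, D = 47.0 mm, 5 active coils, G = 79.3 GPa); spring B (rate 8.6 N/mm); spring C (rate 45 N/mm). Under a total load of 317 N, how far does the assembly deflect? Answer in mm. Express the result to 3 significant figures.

k_A = Gd⁴/(8D³N_a) = (79.3×10³)(3.4⁴)/(8·47.0³·5) = 2.5517 N/mm
Springs A,B series: k_AB = 1/(1/2.5517+1/8.6) = 1.9678 N/mm; parallel with C: k_eq = 1.9678+45 = 46.968 N/mm
δ = F/k_eq = 317/46.968 = 6.7493 mm

6.75 mm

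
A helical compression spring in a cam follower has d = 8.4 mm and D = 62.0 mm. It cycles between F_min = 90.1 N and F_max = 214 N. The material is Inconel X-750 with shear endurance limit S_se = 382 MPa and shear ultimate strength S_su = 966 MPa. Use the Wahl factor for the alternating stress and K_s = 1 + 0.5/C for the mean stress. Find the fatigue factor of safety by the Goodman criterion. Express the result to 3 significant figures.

C = D/d = 62.0/8.4 = 7.3810; K_W = (4C−1)/(4C−4)+0.615/C = 1.2009; K_s = 1+0.5/C = 1.0677
F_a = (F_max−F_min)/2 = 61.95 N; F_m = (F_max+F_min)/2 = 152.05 N
τ_a = K_W·8F_aD/(πd³) = 1.2009 × 16.502 = 19.817 MPa
τ_m = K_s·8F_mD/(πd³) = 1.0677 × 40.502 = 43.246 MPa
Goodman: 1/n_f = τ_a/S_se + τ_m/S_su = 19.817/382 + 43.246/966 = 0.05188 + 0.04477 = 0.096644
n_f = 1/0.096644 = 10.35

10.3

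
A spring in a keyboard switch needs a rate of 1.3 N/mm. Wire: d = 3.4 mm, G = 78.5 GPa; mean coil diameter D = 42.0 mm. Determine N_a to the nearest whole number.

N_a = Gd⁴/(8D³k) = (78.5×10³ × 3.4⁴)/(8 × 42.0³ × 1.3)
    = 1.04902e+07 / 770515 = 13.61 → 14 coils

14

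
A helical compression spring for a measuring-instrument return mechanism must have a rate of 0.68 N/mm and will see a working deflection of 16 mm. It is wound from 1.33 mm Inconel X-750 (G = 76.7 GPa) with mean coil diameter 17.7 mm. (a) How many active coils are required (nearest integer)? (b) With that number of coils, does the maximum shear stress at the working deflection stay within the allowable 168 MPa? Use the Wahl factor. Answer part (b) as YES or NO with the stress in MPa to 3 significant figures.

(a) 8 coils; (b) NO, τ_max = 230 MPa

N_a = Gd⁴/(8D³k) = (76.7×10³)(1.33⁴)/(8·17.7³·0.68) = 7.956 → N_a = 8
Actual rate k = Gd⁴/(8D³·8) = 0.67624 N/mm
Working load F = kδ = 0.67624·16 = 10.82 N
C = 17.7/1.33 = 13.3083; K_W = (4C−1)/(4C−4)+0.615/C = 1.1071
τ_max = K_W·8FD/(πd³) = 1.1071·207.29 = 229.5 MPa
τ_max > 168 MPa → exceeds allowable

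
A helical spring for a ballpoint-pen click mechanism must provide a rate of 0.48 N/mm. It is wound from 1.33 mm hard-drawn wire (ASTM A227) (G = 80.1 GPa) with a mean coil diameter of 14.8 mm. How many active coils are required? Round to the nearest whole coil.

N_a = Gd⁴/(8D³k) = (80.1×10³ × 1.33⁴)/(8 × 14.8³ × 0.48)
    = 250633 / 12448.5 = 20.13 → 20 coils

20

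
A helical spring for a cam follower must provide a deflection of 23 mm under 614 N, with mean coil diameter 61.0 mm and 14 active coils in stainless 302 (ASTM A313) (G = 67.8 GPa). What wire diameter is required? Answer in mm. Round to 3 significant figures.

Required rate k = F/δ = 614/23 = 26.696 N/mm
d = (8D³N_a·k / G)^(1/4) = (8·61.0³·14·26.696 / (67.8×10³))^0.25
  = (10010)^0.25 = 10.0024 mm

10.0 mm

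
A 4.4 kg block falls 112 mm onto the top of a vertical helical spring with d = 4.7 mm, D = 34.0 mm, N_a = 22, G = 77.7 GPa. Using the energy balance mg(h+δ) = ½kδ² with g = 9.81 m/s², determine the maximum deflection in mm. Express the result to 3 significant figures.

k = Gd⁴/(8D³N_a) = (77.7×10³)(4.7⁴)/(8·34.0³·22) = 5.481 N/mm
W = mg = 4.4 × 9.81 = 43.164 N
½kδ² − Wδ − Wh = 0 → δ = (W + √(W² + 2kWh))/k
δ = (43.164 + √(1863.1 + 52994.7))/5.481 = (43.164 + 234.22)/5.481 = 50.607 mm

50.6 mm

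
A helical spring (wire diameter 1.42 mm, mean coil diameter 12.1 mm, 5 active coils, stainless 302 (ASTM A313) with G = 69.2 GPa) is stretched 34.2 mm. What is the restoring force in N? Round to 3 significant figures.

k = Gd⁴/(8D³N_a) = (69.2×10³)(1.42⁴)/(8·12.1³·5) = 3.9705 N/mm
F = k·δ = 3.9705 × 34.2 = 135.79 N

136 N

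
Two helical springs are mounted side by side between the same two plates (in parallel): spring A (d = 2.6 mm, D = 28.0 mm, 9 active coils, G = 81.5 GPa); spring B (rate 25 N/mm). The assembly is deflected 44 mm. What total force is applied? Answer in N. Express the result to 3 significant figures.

1200 N

k_A = Gd⁴/(8D³N_a) = (81.5×10³)(2.6⁴)/(8·28.0³·9) = 2.3564 N/mm
Parallel: k_eq = 2.3564 + 25 = 27.356 N/mm
F = k_eq·δ = 27.356·44 = 1203.7 N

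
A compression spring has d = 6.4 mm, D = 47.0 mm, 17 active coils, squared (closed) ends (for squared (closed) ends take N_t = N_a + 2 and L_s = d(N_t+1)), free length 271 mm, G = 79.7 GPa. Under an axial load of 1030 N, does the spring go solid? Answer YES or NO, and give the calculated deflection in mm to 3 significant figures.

k = Gd⁴/(8D³N_a) = (79.7×10³)(6.4⁴)/(8·47.0³·17) = 9.4699 N/mm
N_t = 19; L_s = 6.4·20 = 128 mm; δ_solid = L₀ − L_s = 271 − 128 = 143 mm
δ = F/k = 1030/9.4699 = 108.77 mm
δ < δ_solid → spring does not go solid

NO, δ = 109 mm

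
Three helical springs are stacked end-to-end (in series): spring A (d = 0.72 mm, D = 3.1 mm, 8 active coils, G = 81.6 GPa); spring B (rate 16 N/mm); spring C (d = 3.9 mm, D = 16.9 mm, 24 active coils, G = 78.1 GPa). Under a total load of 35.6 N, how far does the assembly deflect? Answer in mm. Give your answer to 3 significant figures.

7.15 mm

k_A = Gd⁴/(8D³N_a) = (81.6×10³)(0.72⁴)/(8·3.1³·8) = 11.502 N/mm
k_C = Gd⁴/(8D³N_a) = (78.1×10³)(3.9⁴)/(8·16.9³·24) = 19.496 N/mm
Series: 1/k_eq = 1/11.502 + 1/16 + 1/19.496 = 0.20074; k_eq = 4.9816 N/mm
δ = F/k_eq = 35.6/4.9816 = 7.1462 mm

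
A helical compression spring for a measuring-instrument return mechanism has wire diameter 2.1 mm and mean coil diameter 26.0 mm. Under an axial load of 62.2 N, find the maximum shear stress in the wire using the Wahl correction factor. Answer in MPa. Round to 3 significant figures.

496 MPa

Spring index C = D/d = 26.0/2.1 = 12.3810
K_W = (4C−1)/(4C−4) + 0.615/C = 48.524/45.524 + 0.0497 = 1.1156
τ₀ = 8FD/(πd³) = 8·62.2·26.0/(π·2.1³) = 12937.6/29.094 = 444.68 MPa
τ_max = K·τ₀ = 1.1156 × 444.68 = 496.07 MPa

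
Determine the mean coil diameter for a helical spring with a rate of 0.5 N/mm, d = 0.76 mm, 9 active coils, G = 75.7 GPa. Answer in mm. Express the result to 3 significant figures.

D = (Gd⁴/(8N_a·k))^(1/3) = (75.7×10³·0.76⁴/(8·9·0.5))^(1/3)
  = (701.532)^(1/3) = 8.8855 mm

8.89 mm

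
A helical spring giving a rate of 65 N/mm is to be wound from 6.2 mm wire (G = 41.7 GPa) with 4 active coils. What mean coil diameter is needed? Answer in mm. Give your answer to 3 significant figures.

D = (Gd⁴/(8N_a·k))^(1/3) = (41.7×10³·6.2⁴/(8·4·65))^(1/3)
  = (29623.7)^(1/3) = 30.9419 mm

30.9 mm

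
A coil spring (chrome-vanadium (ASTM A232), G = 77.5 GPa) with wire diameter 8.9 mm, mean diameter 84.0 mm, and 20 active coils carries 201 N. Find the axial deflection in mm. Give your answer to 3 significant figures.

39.2 mm

k = Gd⁴/(8D³N_a) = (77.5×10³)(8.9⁴)/(8·84.0³·20) = 5.1275 N/mm
δ = F/k = 201 / 5.1275 = 39.201 mm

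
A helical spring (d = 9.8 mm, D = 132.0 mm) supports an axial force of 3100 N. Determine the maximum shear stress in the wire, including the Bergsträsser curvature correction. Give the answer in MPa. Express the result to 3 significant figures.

1220 MPa

Spring index C = D/d = 132.0/9.8 = 13.4694
K_B = (4C+2)/(4C−3) = 55.878/50.878 = 1.0983
τ₀ = 8FD/(πd³) = 8·3100·132.0/(π·9.8³) = 3.2736e+06/2956.8 = 1107.1 MPa
τ_max = K·τ₀ = 1.0983 × 1107.1 = 1215.9 MPa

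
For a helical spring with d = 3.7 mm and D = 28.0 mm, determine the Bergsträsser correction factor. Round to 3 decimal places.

1.183

C = D/d = 28.0/3.7 = 7.5676
K_B = (4C+2)/(4C−3) = 32.270/27.270 = 1.1833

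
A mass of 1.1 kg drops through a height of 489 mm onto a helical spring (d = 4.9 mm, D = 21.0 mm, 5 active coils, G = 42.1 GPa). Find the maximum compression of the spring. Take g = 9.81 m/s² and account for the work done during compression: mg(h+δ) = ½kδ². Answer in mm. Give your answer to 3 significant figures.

k = Gd⁴/(8D³N_a) = (42.1×10³)(4.9⁴)/(8·21.0³·5) = 65.516 N/mm
W = mg = 1.1 × 9.81 = 10.791 N
½kδ² − Wδ − Wh = 0 → δ = (W + √(W² + 2kWh))/k
δ = (10.791 + √(116.45 + 691431))/65.516 = (10.791 + 831.59)/65.516 = 12.858 mm

12.9 mm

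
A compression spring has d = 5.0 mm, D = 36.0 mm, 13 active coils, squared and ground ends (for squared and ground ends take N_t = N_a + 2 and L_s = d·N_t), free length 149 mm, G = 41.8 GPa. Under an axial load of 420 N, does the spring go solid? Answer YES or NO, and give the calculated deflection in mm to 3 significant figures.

YES, δ = 78.0 mm

k = Gd⁴/(8D³N_a) = (41.8×10³)(5.0⁴)/(8·36.0³·13) = 5.3841 N/mm
N_t = 15; L_s = 5.0·15 = 75 mm; δ_solid = L₀ − L_s = 149 − 75 = 74 mm
δ = F/k = 420/5.3841 = 78.007 mm
δ ≥ δ_solid → spring goes solid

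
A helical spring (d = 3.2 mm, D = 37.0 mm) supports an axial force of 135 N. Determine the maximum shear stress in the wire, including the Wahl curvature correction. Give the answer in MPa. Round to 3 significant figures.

Spring index C = D/d = 37.0/3.2 = 11.5625
K_W = (4C−1)/(4C−4) + 0.615/C = 45.250/42.250 + 0.0532 = 1.1242
τ₀ = 8FD/(πd³) = 8·135·37.0/(π·3.2³) = 39960/102.94 = 388.17 MPa
τ_max = K·τ₀ = 1.1242 × 388.17 = 436.38 MPa

436 MPa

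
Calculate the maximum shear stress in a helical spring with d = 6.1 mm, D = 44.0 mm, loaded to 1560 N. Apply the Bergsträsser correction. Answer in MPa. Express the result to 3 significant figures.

Spring index C = D/d = 44.0/6.1 = 7.2131
K_B = (4C+2)/(4C−3) = 30.852/25.852 = 1.1934
τ₀ = 8FD/(πd³) = 8·1560·44.0/(π·6.1³) = 549120/713.08 = 770.07 MPa
τ_max = K·τ₀ = 1.1934 × 770.07 = 919 MPa

919 MPa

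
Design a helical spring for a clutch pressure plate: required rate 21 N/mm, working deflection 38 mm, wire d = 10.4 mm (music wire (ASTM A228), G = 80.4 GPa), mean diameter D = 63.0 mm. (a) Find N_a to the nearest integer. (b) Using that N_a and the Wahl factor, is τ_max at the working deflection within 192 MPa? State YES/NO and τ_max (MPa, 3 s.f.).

N_a = Gd⁴/(8D³k) = (80.4×10³)(10.4⁴)/(8·63.0³·21) = 22.39 → N_a = 22
Actual rate k = Gd⁴/(8D³·22) = 21.372 N/mm
Working load F = kδ = 21.372·38 = 812.15 N
C = 63.0/10.4 = 6.0577; K_W = (4C−1)/(4C−4)+0.615/C = 1.2498
τ_max = K_W·8FD/(πd³) = 1.2498·115.83 = 144.77 MPa
τ_max ≤ 192 MPa → acceptable

(a) 22 coils; (b) YES, τ_max = 145 MPa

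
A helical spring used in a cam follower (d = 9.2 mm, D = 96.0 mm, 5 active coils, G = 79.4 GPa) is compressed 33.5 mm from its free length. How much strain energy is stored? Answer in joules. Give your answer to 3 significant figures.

k = Gd⁴/(8D³N_a) = (79.4×10³)(9.2⁴)/(8·96.0³·5) = 16.073 N/mm
U = ½kδ² = 0.5 × 16.073 × 33.5² = 9019 N·mm = 9.019 J

9.02 J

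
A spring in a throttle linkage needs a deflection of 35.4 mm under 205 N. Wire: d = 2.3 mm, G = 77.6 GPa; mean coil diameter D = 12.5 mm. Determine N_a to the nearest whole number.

24

Required rate k = F/δ = 205/35.4 = 5.791 N/mm
N_a = Gd⁴/(8D³k) = (77.6×10³ × 2.3⁴)/(8 × 12.5³ × 5.791)
    = 2.17157e+06 / 90483.8 = 24 → 24 coils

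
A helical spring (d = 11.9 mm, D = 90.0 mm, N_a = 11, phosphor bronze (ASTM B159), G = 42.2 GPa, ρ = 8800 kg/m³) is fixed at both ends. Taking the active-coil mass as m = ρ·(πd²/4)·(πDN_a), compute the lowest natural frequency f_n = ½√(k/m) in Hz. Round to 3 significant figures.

32.9 Hz

k = Gd⁴/(8D³N_a) = (42.2×10³)(11.9⁴)/(8·90.0³·11) = 13.191 N/mm = 13191 N/m
Wire length L = πDN_a = π·90.0·11 = 3110.2 mm
m = ρ·(πd²/4)·L = 8800 × 111.22×10⁻⁶ m² × 3.1102 m = 3.044 kg
f_n = ½√(k/m) = 0.5·√(13191/3.044) = 0.5·√(4333.5) = 32.915 Hz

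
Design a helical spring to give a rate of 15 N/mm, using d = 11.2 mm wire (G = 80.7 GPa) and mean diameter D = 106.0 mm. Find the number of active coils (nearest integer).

9

N_a = Gd⁴/(8D³k) = (80.7×10³ × 11.2⁴)/(8 × 106.0³ × 15)
    = 1.26983e+09 / 1.42922e+08 = 8.885 → 9 coils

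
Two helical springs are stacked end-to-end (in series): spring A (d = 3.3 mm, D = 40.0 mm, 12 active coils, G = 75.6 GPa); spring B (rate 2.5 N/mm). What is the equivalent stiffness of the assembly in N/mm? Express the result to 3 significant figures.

0.921 N/mm

k_A = Gd⁴/(8D³N_a) = (75.6×10³)(3.3⁴)/(8·40.0³·12) = 1.4592 N/mm
Series: 1/k_eq = 1/1.4592 + 1/2.5 = 1.0853; k_eq = 0.92141 N/mm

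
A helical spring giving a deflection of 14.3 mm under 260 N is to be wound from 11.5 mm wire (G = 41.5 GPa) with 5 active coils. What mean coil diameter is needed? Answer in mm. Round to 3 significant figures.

Required rate k = F/δ = 260/14.3 = 18.182 N/mm
D = (Gd⁴/(8N_a·k))^(1/3) = (41.5×10³·11.5⁴/(8·5·18.182))^(1/3)
  = (998027)^(1/3) = 99.9342 mm

99.9 mm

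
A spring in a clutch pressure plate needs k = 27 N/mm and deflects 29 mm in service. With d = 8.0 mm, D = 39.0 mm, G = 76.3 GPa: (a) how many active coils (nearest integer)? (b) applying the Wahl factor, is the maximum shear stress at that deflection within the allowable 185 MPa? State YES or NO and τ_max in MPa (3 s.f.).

N_a = Gd⁴/(8D³k) = (76.3×10³)(8.0⁴)/(8·39.0³·27) = 24.39 → N_a = 24
Actual rate k = Gd⁴/(8D³·24) = 27.44 N/mm
Working load F = kδ = 27.44·29 = 795.77 N
C = 39.0/8.0 = 4.8750; K_W = (4C−1)/(4C−4)+0.615/C = 1.3197
τ_max = K_W·8FD/(πd³) = 1.3197·154.36 = 203.7 MPa
τ_max > 185 MPa → exceeds allowable

(a) 24 coils; (b) NO, τ_max = 204 MPa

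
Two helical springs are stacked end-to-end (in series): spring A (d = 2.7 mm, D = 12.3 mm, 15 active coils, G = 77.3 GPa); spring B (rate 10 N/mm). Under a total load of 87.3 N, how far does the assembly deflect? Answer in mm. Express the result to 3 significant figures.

k_A = Gd⁴/(8D³N_a) = (77.3×10³)(2.7⁴)/(8·12.3³·15) = 18.397 N/mm
Series: 1/k_eq = 1/18.397 + 1/10 = 0.15436; k_eq = 6.4785 N/mm
δ = F/k_eq = 87.3/6.4785 = 13.475 mm

13.5 mm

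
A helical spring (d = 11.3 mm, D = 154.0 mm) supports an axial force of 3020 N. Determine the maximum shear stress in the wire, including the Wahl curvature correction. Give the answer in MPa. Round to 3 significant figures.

907 MPa

Spring index C = D/d = 154.0/11.3 = 13.6283
K_W = (4C−1)/(4C−4) + 0.615/C = 53.513/50.513 + 0.0451 = 1.1045
τ₀ = 8FD/(πd³) = 8·3020·154.0/(π·11.3³) = 3.72064e+06/4533 = 820.79 MPa
τ_max = K·τ₀ = 1.1045 × 820.79 = 906.58 MPa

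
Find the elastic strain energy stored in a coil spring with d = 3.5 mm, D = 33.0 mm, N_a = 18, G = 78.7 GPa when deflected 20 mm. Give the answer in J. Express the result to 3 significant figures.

0.456 J

k = Gd⁴/(8D³N_a) = (78.7×10³)(3.5⁴)/(8·33.0³·18) = 2.2821 N/mm
U = ½kδ² = 0.5 × 2.2821 × 20² = 456.43 N·mm = 0.45643 J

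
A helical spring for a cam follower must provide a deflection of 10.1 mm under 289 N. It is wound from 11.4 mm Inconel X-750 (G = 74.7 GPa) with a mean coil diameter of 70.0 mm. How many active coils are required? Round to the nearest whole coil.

16

Required rate k = F/δ = 289/10.1 = 28.614 N/mm
N_a = Gd⁴/(8D³k) = (74.7×10³ × 11.4⁴)/(8 × 70.0³ × 28.614)
    = 1.26165e+09 / 7.85164e+07 = 16.07 → 16 coils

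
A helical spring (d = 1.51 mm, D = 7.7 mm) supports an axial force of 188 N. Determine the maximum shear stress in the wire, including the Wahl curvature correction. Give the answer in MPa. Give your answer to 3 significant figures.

Spring index C = D/d = 7.7/1.51 = 5.0993
K_W = (4C−1)/(4C−4) + 0.615/C = 19.397/16.397 + 0.1206 = 1.3036
τ₀ = 8FD/(πd³) = 8·188·7.7/(π·1.51³) = 11580.8/10.816 = 1070.7 MPa
τ_max = K·τ₀ = 1.3036 × 1070.7 = 1395.7 MPa

1400 MPa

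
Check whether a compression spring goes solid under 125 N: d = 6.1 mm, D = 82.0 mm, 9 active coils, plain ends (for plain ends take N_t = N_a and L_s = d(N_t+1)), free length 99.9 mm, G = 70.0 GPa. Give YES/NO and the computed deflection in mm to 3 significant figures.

YES, δ = 51.2 mm

k = Gd⁴/(8D³N_a) = (70.0×10³)(6.1⁴)/(8·82.0³·9) = 2.4414 N/mm
N_t = 9; L_s = 6.1·10 = 61 mm; δ_solid = L₀ − L_s = 99.9 − 61 = 38.9 mm
δ = F/k = 125/2.4414 = 51.2 mm
δ ≥ δ_solid → spring goes solid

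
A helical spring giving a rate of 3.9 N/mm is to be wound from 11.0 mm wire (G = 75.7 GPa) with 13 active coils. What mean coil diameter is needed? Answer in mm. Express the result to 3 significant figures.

140 mm

D = (Gd⁴/(8N_a·k))^(1/3) = (75.7×10³·11.0⁴/(8·13·3.9))^(1/3)
  = (2.73255e+06)^(1/3) = 139.8051 mm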